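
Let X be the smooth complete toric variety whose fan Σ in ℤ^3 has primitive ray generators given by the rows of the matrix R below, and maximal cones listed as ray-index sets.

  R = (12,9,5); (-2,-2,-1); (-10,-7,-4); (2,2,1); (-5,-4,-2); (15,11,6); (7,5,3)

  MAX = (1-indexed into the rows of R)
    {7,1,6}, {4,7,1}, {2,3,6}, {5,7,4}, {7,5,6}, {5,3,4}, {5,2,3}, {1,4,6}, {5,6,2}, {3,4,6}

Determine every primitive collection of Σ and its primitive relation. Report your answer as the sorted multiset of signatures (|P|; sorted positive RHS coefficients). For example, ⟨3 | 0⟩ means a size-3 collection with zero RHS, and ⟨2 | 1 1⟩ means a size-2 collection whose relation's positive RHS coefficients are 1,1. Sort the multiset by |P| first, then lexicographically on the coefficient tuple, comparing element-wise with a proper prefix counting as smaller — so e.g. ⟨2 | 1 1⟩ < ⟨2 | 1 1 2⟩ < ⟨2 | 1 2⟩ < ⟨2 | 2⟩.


Δ(Σ) — 7 vertices, 9 min non-faces:

  {2,4}:  v_{2} + v_{4} = 0  ⇒ sig = ⟨2 | 0⟩
  {1,3}:  v_{1} + v_{3} = v_{4}  ⇒ sig = ⟨2 | 1⟩
  {1,5}:  v_{1} + v_{5} = v_{7}  ⇒ sig = ⟨2 | 1⟩
  {1,2}:  v_{1} + v_{2} = v_{5} + v_{6}  ⇒ sig = ⟨2 | 1 1⟩
  {3,7}:  v_{3} + v_{7} = v_{4} + v_{5}  ⇒ sig = ⟨2 | 1 1⟩
  {2,7}:  v_{2} + v_{7} = 2·v_{5} + v_{6}  ⇒ sig = ⟨2 | 1 2⟩
  {3,5,6}:  v_{3} + v_{5} + v_{6} = 0  ⇒ sig = ⟨3 | 0⟩
  {4,5,6}:  v_{4} + v_{5} + v_{6} = v_{1}  ⇒ sig = ⟨3 | 1⟩
  {4,6,7}:  v_{4} + v_{6} + v_{7} = 2·v_{1}  ⇒ sig = ⟨3 | 2⟩

Hence PRS(X_Σ) =
    |P|=2: 6 collections, coeffs (), (1), (1), (1,1), (1,1), (1,2)
    |P|=3: 3 collections, coeffs (), (1), (2)


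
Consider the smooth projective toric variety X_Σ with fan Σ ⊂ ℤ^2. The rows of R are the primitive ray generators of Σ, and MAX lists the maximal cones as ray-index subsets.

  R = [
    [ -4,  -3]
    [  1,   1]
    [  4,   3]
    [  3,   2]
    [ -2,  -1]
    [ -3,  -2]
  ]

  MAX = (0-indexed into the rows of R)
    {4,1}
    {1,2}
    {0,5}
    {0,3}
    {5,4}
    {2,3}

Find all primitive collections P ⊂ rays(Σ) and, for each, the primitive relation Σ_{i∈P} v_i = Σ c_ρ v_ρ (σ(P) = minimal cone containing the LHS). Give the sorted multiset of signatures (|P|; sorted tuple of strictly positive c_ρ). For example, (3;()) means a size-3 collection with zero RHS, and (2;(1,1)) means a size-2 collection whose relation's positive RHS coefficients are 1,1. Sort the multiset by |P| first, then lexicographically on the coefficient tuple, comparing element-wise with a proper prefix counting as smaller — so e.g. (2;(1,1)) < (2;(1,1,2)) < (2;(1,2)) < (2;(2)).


Δ(Σ) — 6 vertices, 9 min non-faces:

  • {0,2}:  v_{0} + v_{2} = 0 ; sig = (2;())
  • {3,5}:  v_{3} + v_{5} = 0 ; sig = (2;())
  • {0,1}:  v_{0} + v_{1} = v_{5} ; sig = (2;(1))
  • {1,3}:  v_{1} + v_{3} = v_{2} ; sig = (2;(1))
  • {1,5}:  v_{1} + v_{5} = v_{4} ; sig = (2;(1))
  • {2,5}:  v_{2} + v_{5} = v_{1} ; sig = (2;(1))
  • {3,4}:  v_{3} + v_{4} = v_{1} ; sig = (2;(1))
  • {0,4}:  v_{0} + v_{4} = 2·v_{5} ; sig = (2;(2))
  • {2,4}:  v_{2} + v_{4} = 2·v_{1} ; sig = (2;(2))

so the primitive-relation signature multiset is
    (2;())
    (2;())
    (2;(1))
    (2;(1))
    (2;(1))
    (2;(1))
    (2;(1))
    (2;(2))
    (2;(2))


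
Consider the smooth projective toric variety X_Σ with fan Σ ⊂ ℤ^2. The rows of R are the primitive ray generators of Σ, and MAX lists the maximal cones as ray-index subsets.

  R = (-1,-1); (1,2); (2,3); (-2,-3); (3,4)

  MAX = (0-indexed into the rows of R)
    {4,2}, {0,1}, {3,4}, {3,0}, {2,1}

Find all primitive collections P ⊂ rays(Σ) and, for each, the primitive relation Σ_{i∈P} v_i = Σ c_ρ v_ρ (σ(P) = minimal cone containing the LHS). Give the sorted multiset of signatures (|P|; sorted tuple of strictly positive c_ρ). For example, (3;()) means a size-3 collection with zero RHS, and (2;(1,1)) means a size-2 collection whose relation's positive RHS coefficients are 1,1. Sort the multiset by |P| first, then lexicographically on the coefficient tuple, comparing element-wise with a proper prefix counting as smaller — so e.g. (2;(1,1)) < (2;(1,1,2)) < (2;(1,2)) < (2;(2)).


|primitive collections| = 5. Relations:

  P = {2,3}:  v_{2} + v_{3} = 0 ; sig = (2;())
  P = {0,2}:  v_{0} + v_{2} = v_{1} ; sig = (2;(1))
  P = {0,4}:  v_{0} + v_{4} = v_{2} ; sig = (2;(1))
  P = {1,3}:  v_{1} + v_{3} = v_{0} ; sig = (2;(1))
  P = {1,4}:  v_{1} + v_{4} = 2·v_{2} ; sig = (2;(2))

so the primitive-relation signature multiset is
[(2;()), (2;(1)), (2;(1)), (2;(1)), (2;(2))]


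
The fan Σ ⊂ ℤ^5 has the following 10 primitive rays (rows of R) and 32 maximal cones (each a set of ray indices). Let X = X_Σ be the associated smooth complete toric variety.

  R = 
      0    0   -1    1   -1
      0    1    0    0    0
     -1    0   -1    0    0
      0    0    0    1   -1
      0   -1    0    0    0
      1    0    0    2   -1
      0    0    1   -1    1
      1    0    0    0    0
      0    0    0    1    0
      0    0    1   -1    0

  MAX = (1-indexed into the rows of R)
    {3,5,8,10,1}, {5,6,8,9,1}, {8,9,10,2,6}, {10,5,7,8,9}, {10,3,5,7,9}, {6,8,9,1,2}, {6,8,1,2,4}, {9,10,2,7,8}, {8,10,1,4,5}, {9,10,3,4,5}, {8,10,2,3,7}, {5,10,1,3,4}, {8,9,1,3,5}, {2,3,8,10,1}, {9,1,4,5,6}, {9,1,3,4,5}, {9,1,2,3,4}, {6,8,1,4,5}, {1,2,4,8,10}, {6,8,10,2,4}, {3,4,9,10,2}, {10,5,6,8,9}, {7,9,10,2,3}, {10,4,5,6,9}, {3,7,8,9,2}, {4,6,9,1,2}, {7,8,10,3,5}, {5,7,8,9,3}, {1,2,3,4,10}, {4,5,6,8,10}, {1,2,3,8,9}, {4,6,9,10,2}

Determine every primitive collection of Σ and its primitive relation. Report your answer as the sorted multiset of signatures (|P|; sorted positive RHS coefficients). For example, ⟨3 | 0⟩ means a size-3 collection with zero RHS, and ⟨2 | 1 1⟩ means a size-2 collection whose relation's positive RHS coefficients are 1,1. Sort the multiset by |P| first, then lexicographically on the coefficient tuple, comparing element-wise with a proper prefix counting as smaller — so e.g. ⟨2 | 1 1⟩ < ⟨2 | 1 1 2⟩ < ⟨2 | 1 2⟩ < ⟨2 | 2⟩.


Δ(Σ) — 10 vertices, 10 min non-faces:

  P = {1,7}:  v_{1} + v_{7} = 0 — sig = ⟨2 | 0⟩
  P = {2,5}:  v_{2} + v_{5} = 0 — sig = ⟨2 | 0⟩
  P = {3,6}:  v_{3} + v_{6} = v_{1} + v_{9} — sig = ⟨2 | 1 1⟩
  P = {4,7}:  v_{4} + v_{7} = v_{9} + v_{10} — sig = ⟨2 | 1 1⟩
  P = {6,7}:  v_{6} + v_{7} = v_{8} + 2·v_{9} + v_{10} — sig = ⟨2 | 1 1 2⟩
  P = {1,9,10}:  v_{1} + v_{9} + v_{10} = v_{4} — sig = ⟨3 | 1⟩
  P = {3,4,8}:  v_{3} + v_{4} + v_{8} = v_{1} — sig = ⟨3 | 1⟩
  P = {4,8,9}:  v_{4} + v_{8} + v_{9} = v_{6} — sig = ⟨3 | 1⟩
  P = {1,6,10}:  v_{1} + v_{6} + v_{10} = 2·v_{4} + v_{8} — sig = ⟨3 | 1 2⟩
  P = {3,8,9,10}:  v_{3} + v_{8} + v_{9} + v_{10} = 0 — sig = ⟨4 | 0⟩

Signatures (|P|; sorted positive RHS coefficients), sorted:
{ ⟨2 | 0⟩ ×2,  ⟨2 | 1 1⟩ ×2,  ⟨2 | 1 1 2⟩,  ⟨3 | 1⟩ ×3,  ⟨3 | 1 2⟩,  ⟨4 | 0⟩ }


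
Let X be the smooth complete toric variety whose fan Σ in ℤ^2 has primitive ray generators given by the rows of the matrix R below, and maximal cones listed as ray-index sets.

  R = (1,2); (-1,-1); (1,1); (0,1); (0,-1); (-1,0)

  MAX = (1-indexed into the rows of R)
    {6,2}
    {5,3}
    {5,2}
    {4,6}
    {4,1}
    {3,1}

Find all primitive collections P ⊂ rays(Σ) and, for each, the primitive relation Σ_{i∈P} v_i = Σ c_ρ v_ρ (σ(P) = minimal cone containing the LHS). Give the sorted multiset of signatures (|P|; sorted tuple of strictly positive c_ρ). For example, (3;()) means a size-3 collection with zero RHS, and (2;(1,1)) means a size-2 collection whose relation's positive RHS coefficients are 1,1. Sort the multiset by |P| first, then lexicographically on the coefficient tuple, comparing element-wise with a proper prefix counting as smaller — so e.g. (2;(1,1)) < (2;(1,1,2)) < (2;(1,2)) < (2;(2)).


|primitive collections| = 9. Relations:

  P = {2,3}:  v_{2} + v_{3} = 0 ; sig = (2;())
  P = {4,5}:  v_{4} + v_{5} = 0 ; sig = (2;())
  P = {1,2}:  v_{1} + v_{2} = v_{4} ; sig = (2;(1))
  P = {1,5}:  v_{1} + v_{5} = v_{3} ; sig = (2;(1))
  P = {2,4}:  v_{2} + v_{4} = v_{6} ; sig = (2;(1))
  P = {3,4}:  v_{3} + v_{4} = v_{1} ; sig = (2;(1))
  P = {3,6}:  v_{3} + v_{6} = v_{4} ; sig = (2;(1))
  P = {5,6}:  v_{5} + v_{6} = v_{2} ; sig = (2;(1))
  P = {1,6}:  v_{1} + v_{6} = 2·v_{4} ; sig = (2;(2))

Signatures (|P|; sorted positive RHS coefficients), sorted:
    (2;())
    (2;())
    (2;(1))
    (2;(1))
    (2;(1))
    (2;(1))
    (2;(1))
    (2;(1))
    (2;(2))


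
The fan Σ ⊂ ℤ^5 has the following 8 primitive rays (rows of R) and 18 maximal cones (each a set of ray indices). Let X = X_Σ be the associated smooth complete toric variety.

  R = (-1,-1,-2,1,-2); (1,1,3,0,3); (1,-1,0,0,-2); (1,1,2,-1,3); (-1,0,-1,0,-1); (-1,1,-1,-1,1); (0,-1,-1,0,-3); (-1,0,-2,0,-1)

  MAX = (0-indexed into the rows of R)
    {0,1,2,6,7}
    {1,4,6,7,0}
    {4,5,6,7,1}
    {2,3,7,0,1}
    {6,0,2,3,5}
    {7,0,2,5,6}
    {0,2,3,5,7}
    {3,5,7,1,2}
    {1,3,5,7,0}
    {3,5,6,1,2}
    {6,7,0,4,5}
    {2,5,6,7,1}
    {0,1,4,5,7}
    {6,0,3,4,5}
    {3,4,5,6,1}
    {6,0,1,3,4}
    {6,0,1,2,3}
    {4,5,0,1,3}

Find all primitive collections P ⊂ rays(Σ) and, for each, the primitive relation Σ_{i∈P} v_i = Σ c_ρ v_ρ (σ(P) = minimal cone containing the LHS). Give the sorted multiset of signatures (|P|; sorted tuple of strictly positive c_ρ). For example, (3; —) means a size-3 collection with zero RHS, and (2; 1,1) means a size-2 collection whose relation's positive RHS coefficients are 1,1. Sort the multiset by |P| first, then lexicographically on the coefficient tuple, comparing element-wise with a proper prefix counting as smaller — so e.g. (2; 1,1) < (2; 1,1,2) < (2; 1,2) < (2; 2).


5 minimal non-faces of Δ(Σ) (on 8 rays):

  P={2,4}:  v_{2} + v_{4} = v_{6}  ⟹  sig = (2; 1)
  P={3,4,7}:  v_{3} + v_{4} + v_{7} = v_{5}  ⟹  sig = (3; 1)
  P={3,6,7}:  v_{3} + v_{6} + v_{7} = v_{2} + v_{5}  ⟹  sig = (3; 1,1)
  P={0,1,2,5}:  v_{0} + v_{1} + v_{2} + v_{5} = 0  ⟹  sig = (4; —)
  P={0,1,5,6}:  v_{0} + v_{1} + v_{5} + v_{6} = v_{4}  ⟹  sig = (4; 1)

so the primitive-relation signature multiset is
{ (2; 1),  (3; 1),  (3; 1,1),  (4; —),  (4; 1) }


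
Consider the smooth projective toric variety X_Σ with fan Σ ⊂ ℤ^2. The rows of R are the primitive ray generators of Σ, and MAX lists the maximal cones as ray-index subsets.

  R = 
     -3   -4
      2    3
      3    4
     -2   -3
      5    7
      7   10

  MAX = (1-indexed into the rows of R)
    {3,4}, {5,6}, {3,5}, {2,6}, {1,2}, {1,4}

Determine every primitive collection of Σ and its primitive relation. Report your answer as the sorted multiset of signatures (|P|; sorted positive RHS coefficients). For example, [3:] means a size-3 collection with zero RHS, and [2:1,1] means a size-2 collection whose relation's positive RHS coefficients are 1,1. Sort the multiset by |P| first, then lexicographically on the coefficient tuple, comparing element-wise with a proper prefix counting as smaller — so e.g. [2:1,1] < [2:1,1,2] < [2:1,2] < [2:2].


|primitive collections| = 9. Relations:

  P={1,3}:  v_{1} + v_{3} = 0 — sig = [2:]
  P={2,4}:  v_{2} + v_{4} = 0 — sig = [2:]
  P={1,5}:  v_{1} + v_{5} = v_{2} — sig = [2:1]
  P={2,3}:  v_{2} + v_{3} = v_{5} — sig = [2:1]
  P={2,5}:  v_{2} + v_{5} = v_{6} — sig = [2:1]
  P={4,5}:  v_{4} + v_{5} = v_{3} — sig = [2:1]
  P={4,6}:  v_{4} + v_{6} = v_{5} — sig = [2:1]
  P={1,6}:  v_{1} + v_{6} = 2·v_{2} — sig = [2:2]
  P={3,6}:  v_{3} + v_{6} = 2·v_{5} — sig = [2:2]

Sorted signature multiset PRS(X):
[[2:], [2:], [2:1], [2:1], [2:1], [2:1], [2:1], [2:2], [2:2]]


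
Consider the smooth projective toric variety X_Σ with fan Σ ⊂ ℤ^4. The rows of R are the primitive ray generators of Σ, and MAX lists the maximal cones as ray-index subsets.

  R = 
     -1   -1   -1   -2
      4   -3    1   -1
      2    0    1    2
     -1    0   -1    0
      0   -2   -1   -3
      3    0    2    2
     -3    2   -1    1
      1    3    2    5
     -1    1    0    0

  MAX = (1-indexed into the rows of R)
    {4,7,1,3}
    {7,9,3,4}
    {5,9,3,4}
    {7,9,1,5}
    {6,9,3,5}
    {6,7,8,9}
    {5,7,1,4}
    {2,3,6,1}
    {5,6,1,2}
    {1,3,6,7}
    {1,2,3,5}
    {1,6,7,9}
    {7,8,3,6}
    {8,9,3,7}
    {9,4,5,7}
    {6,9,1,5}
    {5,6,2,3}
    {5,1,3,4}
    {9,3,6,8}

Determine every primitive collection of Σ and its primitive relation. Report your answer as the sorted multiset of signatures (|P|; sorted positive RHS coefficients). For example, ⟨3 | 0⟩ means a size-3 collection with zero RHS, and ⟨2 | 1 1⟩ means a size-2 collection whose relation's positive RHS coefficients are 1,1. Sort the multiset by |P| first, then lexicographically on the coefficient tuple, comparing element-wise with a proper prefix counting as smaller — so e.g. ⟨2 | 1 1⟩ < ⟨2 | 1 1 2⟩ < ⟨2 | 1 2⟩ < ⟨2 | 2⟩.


Σ has 14 primitive collections:

  • {4,6}:  v_{4} + v_{6} = v_{3}  ⇒ sig = ⟨2 | 1⟩
  • {1,8}:  v_{1} + v_{8} = v_{6} + v_{7}  ⇒ sig = ⟨2 | 1 1⟩
  • {2,7}:  v_{2} + v_{7} = v_{1} + v_{3}  ⇒ sig = ⟨2 | 1 1⟩
  • {2,8}:  v_{2} + v_{8} = v_{3} + v_{6}  ⇒ sig = ⟨2 | 1 1⟩
  • {2,9}:  v_{2} + v_{9} = v_{5} + v_{6}  ⇒ sig = ⟨2 | 1 1⟩
  • {5,8}:  v_{5} + v_{8} = v_{3} + v_{9}  ⇒ sig = ⟨2 | 1 1⟩
  • {2,4}:  v_{2} + v_{4} = v_{1} + 2·v_{3} + v_{5}  ⇒ sig = ⟨2 | 1 1 2⟩
  • {4,8}:  v_{4} + v_{8} = 2·v_{3} + v_{7} + v_{9}  ⇒ sig = ⟨2 | 1 1 2⟩
  • {1,3,9}:  v_{1} + v_{3} + v_{9} = 0  ⇒ sig = ⟨3 | 0⟩
  • {5,6,7}:  v_{5} + v_{6} + v_{7} = 0  ⇒ sig = ⟨3 | 0⟩
  • {3,5,7}:  v_{3} + v_{5} + v_{7} = v_{4}  ⇒ sig = ⟨3 | 1⟩
  • {1,4,9}:  v_{1} + v_{4} + v_{9} = v_{5} + v_{7}  ⇒ sig = ⟨3 | 1 1⟩
  • {1,3,5,6}:  v_{1} + v_{3} + v_{5} + v_{6} = v_{2}  ⇒ sig = ⟨4 | 1⟩
  • {3,6,7,9}:  v_{3} + v_{6} + v_{7} + v_{9} = v_{8}  ⇒ sig = ⟨4 | 1⟩

Sorted signature multiset PRS(X):
{ ⟨2 | 1⟩,  ⟨2 | 1 1⟩ ×5,  ⟨2 | 1 1 2⟩ ×2,  ⟨3 | 0⟩ ×2,  ⟨3 | 1⟩,  ⟨3 | 1 1⟩,  ⟨4 | 1⟩ ×2 }


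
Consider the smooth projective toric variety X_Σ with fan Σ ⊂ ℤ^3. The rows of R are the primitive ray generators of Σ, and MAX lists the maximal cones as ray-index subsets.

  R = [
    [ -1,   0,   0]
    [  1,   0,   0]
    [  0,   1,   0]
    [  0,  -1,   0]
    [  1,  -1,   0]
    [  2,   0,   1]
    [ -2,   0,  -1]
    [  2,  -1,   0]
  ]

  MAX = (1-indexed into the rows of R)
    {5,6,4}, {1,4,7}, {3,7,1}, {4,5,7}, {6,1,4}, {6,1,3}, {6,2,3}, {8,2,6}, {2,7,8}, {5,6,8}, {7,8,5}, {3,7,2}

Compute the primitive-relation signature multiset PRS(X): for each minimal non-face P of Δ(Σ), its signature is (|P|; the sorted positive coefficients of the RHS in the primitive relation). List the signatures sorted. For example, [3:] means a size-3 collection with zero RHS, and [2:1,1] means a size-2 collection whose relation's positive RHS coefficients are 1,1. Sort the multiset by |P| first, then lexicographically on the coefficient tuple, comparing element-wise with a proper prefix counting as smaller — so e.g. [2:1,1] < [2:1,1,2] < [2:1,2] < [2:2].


Σ has 10 primitive collections:

  P = {1,2}:  v_{1} + v_{2} = 0  so sig = [2:]
  P = {3,4}:  v_{3} + v_{4} = 0  so sig = [2:]
  P = {6,7}:  v_{6} + v_{7} = 0  so sig = [2:]
  P = {1,5}:  v_{1} + v_{5} = v_{4}  so sig = [2:1]
  P = {1,8}:  v_{1} + v_{8} = v_{5}  so sig = [2:1]
  P = {2,4}:  v_{2} + v_{4} = v_{5}  so sig = [2:1]
  P = {2,5}:  v_{2} + v_{5} = v_{8}  so sig = [2:1]
  P = {3,5}:  v_{3} + v_{5} = v_{2}  so sig = [2:1]
  P = {3,8}:  v_{3} + v_{8} = 2·v_{2}  so sig = [2:2]
  P = {4,8}:  v_{4} + v_{8} = 2·v_{5}  so sig = [2:2]

Hence PRS(X_Σ) =
{ [2:] ×3,  [2:1] ×5,  [2:2] ×2 }


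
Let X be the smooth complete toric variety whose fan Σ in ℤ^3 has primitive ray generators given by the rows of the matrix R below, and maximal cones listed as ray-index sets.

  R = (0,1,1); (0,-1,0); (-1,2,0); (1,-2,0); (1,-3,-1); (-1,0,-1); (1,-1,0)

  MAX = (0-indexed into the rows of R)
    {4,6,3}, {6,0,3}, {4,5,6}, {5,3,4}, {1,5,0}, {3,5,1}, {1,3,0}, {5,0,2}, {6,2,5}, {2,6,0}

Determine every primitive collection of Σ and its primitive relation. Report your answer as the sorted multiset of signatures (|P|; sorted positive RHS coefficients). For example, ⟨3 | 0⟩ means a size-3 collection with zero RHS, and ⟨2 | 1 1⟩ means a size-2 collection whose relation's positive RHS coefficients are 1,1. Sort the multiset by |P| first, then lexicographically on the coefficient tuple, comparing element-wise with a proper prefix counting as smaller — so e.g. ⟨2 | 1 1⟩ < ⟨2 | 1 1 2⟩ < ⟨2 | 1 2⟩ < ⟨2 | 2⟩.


|primitive collections| = 9. Relations:

  P = {2,3}:  v_{2} + v_{3} = 0 ; sig = ⟨2 | 0⟩
  P = {0,4}:  v_{0} + v_{4} = v_{3} ; sig = ⟨2 | 1⟩
  P = {1,6}:  v_{1} + v_{6} = v_{3} ; sig = ⟨2 | 1⟩
  P = {1,2}:  v_{1} + v_{2} = v_{0} + v_{5} ; sig = ⟨2 | 1 1⟩
  P = {2,4}:  v_{2} + v_{4} = v_{5} + v_{6} ; sig = ⟨2 | 1 1⟩
  P = {1,4}:  v_{1} + v_{4} = 2·v_{3} + v_{5} ; sig = ⟨2 | 1 2⟩
  P = {0,5,6}:  v_{0} + v_{5} + v_{6} = 0 ; sig = ⟨3 | 0⟩
  P = {0,3,5}:  v_{0} + v_{3} + v_{5} = v_{1} ; sig = ⟨3 | 1⟩
  P = {3,5,6}:  v_{3} + v_{5} + v_{6} = v_{4} ; sig = ⟨3 | 1⟩

so the primitive-relation signature multiset is
    ⟨2 | 0⟩
    ⟨2 | 1⟩
    ⟨2 | 1⟩
    ⟨2 | 1 1⟩
    ⟨2 | 1 1⟩
    ⟨2 | 1 2⟩
    ⟨3 | 0⟩
    ⟨3 | 1⟩
    ⟨3 | 1⟩


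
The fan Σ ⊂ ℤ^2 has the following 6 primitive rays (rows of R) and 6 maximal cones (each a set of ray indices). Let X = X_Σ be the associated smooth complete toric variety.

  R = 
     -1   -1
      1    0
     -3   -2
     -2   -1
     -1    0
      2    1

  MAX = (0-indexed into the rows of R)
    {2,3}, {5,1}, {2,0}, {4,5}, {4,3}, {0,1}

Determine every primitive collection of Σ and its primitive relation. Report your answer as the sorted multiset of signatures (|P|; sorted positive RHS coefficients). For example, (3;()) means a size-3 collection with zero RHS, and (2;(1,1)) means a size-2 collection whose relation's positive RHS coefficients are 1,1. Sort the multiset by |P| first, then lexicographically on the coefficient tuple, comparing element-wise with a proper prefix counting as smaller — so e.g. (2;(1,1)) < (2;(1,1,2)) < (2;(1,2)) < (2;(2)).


9 collections generate NE(X_Σ); each relation:

  P = {1,4}:  v_{1} + v_{4} = 0  so sig = (2;())
  P = {3,5}:  v_{3} + v_{5} = 0  so sig = (2;())
  P = {0,3}:  v_{0} + v_{3} = v_{2}  so sig = (2;(1))
  P = {0,4}:  v_{0} + v_{4} = v_{3}  so sig = (2;(1))
  P = {0,5}:  v_{0} + v_{5} = v_{1}  so sig = (2;(1))
  P = {1,3}:  v_{1} + v_{3} = v_{0}  so sig = (2;(1))
  P = {2,5}:  v_{2} + v_{5} = v_{0}  so sig = (2;(1))
  P = {1,2}:  v_{1} + v_{2} = 2·v_{0}  so sig = (2;(2))
  P = {2,4}:  v_{2} + v_{4} = 2·v_{3}  so sig = (2;(2))

Hence PRS(X_Σ) =
    |P|=2: 9 collections, coeffs (), (), (1), (1), (1), (1), (1), (2), (2)


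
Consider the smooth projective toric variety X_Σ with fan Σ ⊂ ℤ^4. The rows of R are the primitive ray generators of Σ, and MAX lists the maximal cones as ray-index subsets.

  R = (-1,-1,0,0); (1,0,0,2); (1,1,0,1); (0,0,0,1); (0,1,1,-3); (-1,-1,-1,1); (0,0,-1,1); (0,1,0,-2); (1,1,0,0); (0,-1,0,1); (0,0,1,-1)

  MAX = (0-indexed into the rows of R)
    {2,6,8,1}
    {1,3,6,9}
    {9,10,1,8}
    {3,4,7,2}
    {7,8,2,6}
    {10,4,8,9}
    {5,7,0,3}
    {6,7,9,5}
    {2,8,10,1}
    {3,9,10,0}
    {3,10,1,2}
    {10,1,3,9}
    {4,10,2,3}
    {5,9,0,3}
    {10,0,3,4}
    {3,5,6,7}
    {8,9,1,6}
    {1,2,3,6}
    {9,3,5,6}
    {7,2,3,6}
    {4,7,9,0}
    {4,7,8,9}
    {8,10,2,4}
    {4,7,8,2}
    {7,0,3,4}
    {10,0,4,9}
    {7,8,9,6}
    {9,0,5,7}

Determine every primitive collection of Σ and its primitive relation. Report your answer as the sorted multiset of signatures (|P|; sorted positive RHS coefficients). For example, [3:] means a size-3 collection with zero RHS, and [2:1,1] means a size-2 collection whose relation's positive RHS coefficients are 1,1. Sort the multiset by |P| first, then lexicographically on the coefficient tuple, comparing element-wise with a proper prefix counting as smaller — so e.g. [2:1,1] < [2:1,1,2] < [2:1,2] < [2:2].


Δ(Σ) — 11 vertices, 18 min non-faces:

  P={0,8}:  v_{0} + v_{8} = 0  ⟹  sig = [2:]
  P={6,10}:  v_{6} + v_{10} = 0  ⟹  sig = [2:]
  P={0,2}:  v_{0} + v_{2} = v_{3}  ⟹  sig = [2:1]
  P={0,6}:  v_{0} + v_{6} = v_{5}  ⟹  sig = [2:1]
  P={1,7}:  v_{1} + v_{7} = v_{8}  ⟹  sig = [2:1]
  P={2,9}:  v_{2} + v_{9} = v_{1}  ⟹  sig = [2:1]
  P={3,8}:  v_{3} + v_{8} = v_{2}  ⟹  sig = [2:1]
  P={4,6}:  v_{4} + v_{6} = v_{7}  ⟹  sig = [2:1]
  P={5,8}:  v_{5} + v_{8} = v_{6}  ⟹  sig = [2:1]
  P={5,10}:  v_{5} + v_{10} = v_{0}  ⟹  sig = [2:1]
  P={7,10}:  v_{7} + v_{10} = v_{4}  ⟹  sig = [2:1]
  P={0,1}:  v_{0} + v_{1} = v_{3} + v_{9}  ⟹  sig = [2:1,1]
  P={1,4}:  v_{1} + v_{4} = v_{8} + v_{10}  ⟹  sig = [2:1,1]
  P={2,5}:  v_{2} + v_{5} = v_{3} + v_{6}  ⟹  sig = [2:1,1]
  P={4,5}:  v_{4} + v_{5} = v_{0} + v_{7}  ⟹  sig = [2:1,1]
  P={1,5}:  v_{1} + v_{5} = v_{3} + v_{6} + v_{9}  ⟹  sig = [2:1,1,1]
  P={3,7,9}:  v_{3} + v_{7} + v_{9} = 0  ⟹  sig = [3:]
  P={3,4,9}:  v_{3} + v_{4} + v_{9} = v_{10}  ⟹  sig = [3:1]

Sorted signature multiset PRS(X):
    |P|=2: 16 collections, coeffs (), (), (1), (1), (1), (1), (1), (1), (1), (1), (1), (1,1), (1,1), (1,1), (1,1), (1,1,1)
    |P|=3: 2 collections, coeffs (), (1)


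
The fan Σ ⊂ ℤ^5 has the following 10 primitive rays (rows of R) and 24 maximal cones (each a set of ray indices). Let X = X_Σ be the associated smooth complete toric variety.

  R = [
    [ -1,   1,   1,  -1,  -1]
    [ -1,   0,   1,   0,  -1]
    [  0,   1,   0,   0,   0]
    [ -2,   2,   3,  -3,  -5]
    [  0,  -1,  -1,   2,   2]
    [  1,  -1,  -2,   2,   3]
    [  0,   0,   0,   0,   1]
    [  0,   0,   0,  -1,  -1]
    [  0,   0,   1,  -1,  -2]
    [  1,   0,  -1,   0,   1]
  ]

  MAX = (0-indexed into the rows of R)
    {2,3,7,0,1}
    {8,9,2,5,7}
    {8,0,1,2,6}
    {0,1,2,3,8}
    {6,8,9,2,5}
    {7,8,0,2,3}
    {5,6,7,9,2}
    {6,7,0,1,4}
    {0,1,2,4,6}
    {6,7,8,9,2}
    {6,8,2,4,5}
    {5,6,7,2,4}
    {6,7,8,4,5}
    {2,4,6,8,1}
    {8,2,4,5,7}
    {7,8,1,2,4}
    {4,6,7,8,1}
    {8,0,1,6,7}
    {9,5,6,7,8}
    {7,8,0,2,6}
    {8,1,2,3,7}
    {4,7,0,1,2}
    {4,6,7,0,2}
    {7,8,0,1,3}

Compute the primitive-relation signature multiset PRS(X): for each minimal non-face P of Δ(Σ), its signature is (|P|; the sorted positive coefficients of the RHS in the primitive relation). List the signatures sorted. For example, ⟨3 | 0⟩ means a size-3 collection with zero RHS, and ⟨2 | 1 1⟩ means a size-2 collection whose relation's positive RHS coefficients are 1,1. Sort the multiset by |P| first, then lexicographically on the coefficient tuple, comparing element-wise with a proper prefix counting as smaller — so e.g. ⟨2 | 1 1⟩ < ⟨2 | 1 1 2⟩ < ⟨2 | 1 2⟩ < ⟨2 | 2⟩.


Minimal non-faces — 14 found among 10 rays, 24 max cones:

  P={1,9}:  v_{1} + v_{9} = 0  ⟹  sig = ⟨2 | 0⟩
  P={1,5}:  v_{1} + v_{5} = v_{4}  ⟹  sig = ⟨2 | 1⟩
  P={4,9}:  v_{4} + v_{9} = v_{5}  ⟹  sig = ⟨2 | 1⟩
  P={0,9}:  v_{0} + v_{9} = v_{2} + v_{6} + v_{7}  ⟹  sig = ⟨2 | 1 1 1⟩
  P={3,5}:  v_{3} + v_{5} = v_{1} + v_{2} + v_{7}  ⟹  sig = ⟨2 | 1 1 1⟩
  P={0,5}:  v_{0} + v_{5} = v_{2} + v_{4} + v_{6} + v_{7}  ⟹  sig = ⟨2 | 1 1 1 1⟩
  P={3,9}:  v_{3} + v_{9} = v_{0} + v_{2} + v_{7} + v_{8}  ⟹  sig = ⟨2 | 1 1 1 1⟩
  P={3,4}:  v_{3} + v_{4} = 2·v_{1} + v_{2} + v_{7}  ⟹  sig = ⟨2 | 1 1 2⟩
  P={3,6}:  v_{3} + v_{6} = 2·v_{0} + v_{8}  ⟹  sig = ⟨2 | 1 2⟩
  P={0,4,8}:  v_{0} + v_{4} + v_{8} = v_{1}  ⟹  sig = ⟨3 | 1⟩
  P={1,2,6,7}:  v_{1} + v_{2} + v_{6} + v_{7} = v_{0}  ⟹  sig = ⟨4 | 1⟩
  P={2,4,6,7,8}:  v_{2} + v_{4} + v_{6} + v_{7} + v_{8} = 0  ⟹  sig = ⟨5 | 0⟩
  P={0,1,2,7,8}:  v_{0} + v_{1} + v_{2} + v_{7} + v_{8} = v_{3}  ⟹  sig = ⟨5 | 1⟩
  P={2,5,6,7,8}:  v_{2} + v_{5} + v_{6} + v_{7} + v_{8} = v_{9}  ⟹  sig = ⟨5 | 1⟩

Signatures (|P|; sorted positive RHS coefficients), sorted:
    |P|=2: 9 collections, coeffs (), (1), (1), (1,1,1), (1,1,1), (1,1,1,1), (1,1,1,1), (1,1,2), (1,2)
    |P|=3: 1 collection, coeffs (1)
    |P|=4: 1 collection, coeffs (1)
    |P|=5: 3 collections, coeffs (), (1), (1)


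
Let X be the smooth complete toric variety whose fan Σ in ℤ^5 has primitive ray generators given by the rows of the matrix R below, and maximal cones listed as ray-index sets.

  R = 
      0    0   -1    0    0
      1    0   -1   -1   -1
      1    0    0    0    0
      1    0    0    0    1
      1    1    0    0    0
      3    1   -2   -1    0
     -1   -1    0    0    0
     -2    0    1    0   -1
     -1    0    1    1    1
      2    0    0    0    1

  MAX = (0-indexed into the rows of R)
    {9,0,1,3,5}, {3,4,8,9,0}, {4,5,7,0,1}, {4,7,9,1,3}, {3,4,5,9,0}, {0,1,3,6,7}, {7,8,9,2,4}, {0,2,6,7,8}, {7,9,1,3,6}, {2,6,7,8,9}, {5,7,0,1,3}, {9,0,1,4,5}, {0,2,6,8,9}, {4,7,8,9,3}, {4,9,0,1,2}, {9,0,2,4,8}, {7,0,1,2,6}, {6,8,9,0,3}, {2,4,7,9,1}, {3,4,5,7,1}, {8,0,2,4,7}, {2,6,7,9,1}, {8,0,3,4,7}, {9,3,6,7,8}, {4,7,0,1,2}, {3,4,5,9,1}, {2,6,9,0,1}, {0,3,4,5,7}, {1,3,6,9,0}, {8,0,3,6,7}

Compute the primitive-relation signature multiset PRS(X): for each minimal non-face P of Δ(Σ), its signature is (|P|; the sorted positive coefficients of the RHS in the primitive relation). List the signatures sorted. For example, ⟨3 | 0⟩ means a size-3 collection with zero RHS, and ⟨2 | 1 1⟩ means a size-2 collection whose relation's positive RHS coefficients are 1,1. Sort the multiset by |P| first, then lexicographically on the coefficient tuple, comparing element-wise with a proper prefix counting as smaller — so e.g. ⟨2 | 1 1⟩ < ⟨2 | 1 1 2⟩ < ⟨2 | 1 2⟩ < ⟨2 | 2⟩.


Σ has 9 primitive collections:

  • {1,8}:  v_{1} + v_{8} = 0 — sig = ⟨2 | 0⟩
  • {4,6}:  v_{4} + v_{6} = 0 — sig = ⟨2 | 0⟩
  • {2,3}:  v_{2} + v_{3} = v_{9} — sig = ⟨2 | 1⟩
  • {5,6}:  v_{5} + v_{6} = v_{0} + v_{1} + v_{3} — sig = ⟨2 | 1 1 1⟩
  • {5,8}:  v_{5} + v_{8} = v_{0} + v_{3} + v_{4} — sig = ⟨2 | 1 1 1⟩
  • {2,5}:  v_{2} + v_{5} = v_{0} + v_{1} + v_{4} + v_{9} — sig = ⟨2 | 1 1 1 1⟩
  • {0,7,9}:  v_{0} + v_{7} + v_{9} = 0 — sig = ⟨3 | 0⟩
  • {5,7,9}:  v_{5} + v_{7} + v_{9} = v_{1} + v_{3} + v_{4} — sig = ⟨3 | 1 1 1⟩
  • {0,1,3,4}:  v_{0} + v_{1} + v_{3} + v_{4} = v_{5} — sig = ⟨4 | 1⟩

Sorted signature multiset PRS(X):
    |P|=2: 6 collections, coeffs (), (), (1), (1,1,1), (1,1,1), (1,1,1,1)
    |P|=3: 2 collections, coeffs (), (1,1,1)
    |P|=4: 1 collection, coeffs (1)


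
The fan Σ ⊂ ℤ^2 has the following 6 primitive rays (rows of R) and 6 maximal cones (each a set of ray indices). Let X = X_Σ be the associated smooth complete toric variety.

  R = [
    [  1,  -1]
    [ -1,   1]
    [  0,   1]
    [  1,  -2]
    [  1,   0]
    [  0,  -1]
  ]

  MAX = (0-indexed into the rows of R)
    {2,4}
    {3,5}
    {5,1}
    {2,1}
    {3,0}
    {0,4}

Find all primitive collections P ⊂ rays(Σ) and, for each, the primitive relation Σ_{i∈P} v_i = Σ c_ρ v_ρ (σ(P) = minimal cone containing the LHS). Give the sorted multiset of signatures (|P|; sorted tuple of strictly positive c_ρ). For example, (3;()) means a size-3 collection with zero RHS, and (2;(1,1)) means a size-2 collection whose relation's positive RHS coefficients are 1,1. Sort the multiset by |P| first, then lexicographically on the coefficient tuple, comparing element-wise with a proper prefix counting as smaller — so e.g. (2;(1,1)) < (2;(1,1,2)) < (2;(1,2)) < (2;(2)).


Minimal non-faces — 9 found among 6 rays, 6 max cones:

  P={0,1}:  v_{0} + v_{1} = 0 ; sig = (2;())
  P={2,5}:  v_{2} + v_{5} = 0 ; sig = (2;())
  P={0,2}:  v_{0} + v_{2} = v_{4} ; sig = (2;(1))
  P={0,5}:  v_{0} + v_{5} = v_{3} ; sig = (2;(1))
  P={1,3}:  v_{1} + v_{3} = v_{5} ; sig = (2;(1))
  P={1,4}:  v_{1} + v_{4} = v_{2} ; sig = (2;(1))
  P={2,3}:  v_{2} + v_{3} = v_{0} ; sig = (2;(1))
  P={4,5}:  v_{4} + v_{5} = v_{0} ; sig = (2;(1))
  P={3,4}:  v_{3} + v_{4} = 2·v_{0} ; sig = (2;(2))

Sorted signature multiset PRS(X):
    (2;())
    (2;())
    (2;(1))
    (2;(1))
    (2;(1))
    (2;(1))
    (2;(1))
    (2;(1))
    (2;(2))


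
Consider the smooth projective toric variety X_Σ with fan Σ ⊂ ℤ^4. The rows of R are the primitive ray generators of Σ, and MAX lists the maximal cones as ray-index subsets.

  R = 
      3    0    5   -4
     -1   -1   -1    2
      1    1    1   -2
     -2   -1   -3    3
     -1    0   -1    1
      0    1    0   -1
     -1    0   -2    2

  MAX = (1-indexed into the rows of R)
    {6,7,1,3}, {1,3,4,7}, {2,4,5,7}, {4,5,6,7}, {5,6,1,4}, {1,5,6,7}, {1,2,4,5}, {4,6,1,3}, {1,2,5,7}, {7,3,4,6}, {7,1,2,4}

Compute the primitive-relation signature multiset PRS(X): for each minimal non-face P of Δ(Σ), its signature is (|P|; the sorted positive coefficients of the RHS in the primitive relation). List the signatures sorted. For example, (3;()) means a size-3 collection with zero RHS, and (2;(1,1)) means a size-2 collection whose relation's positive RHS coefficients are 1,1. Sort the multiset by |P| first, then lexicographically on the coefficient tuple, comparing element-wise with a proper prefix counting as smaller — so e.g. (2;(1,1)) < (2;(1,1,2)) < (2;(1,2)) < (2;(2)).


The 5 primitive collections of Σ (r=7, n=4):

  P={2,3}:  v_{2} + v_{3} = 0  →  sig = (2;())
  P={2,6}:  v_{2} + v_{6} = v_{5}  →  sig = (2;(1))
  P={3,5}:  v_{3} + v_{5} = v_{6}  →  sig = (2;(1))
  P={1,4,6,7}:  v_{1} + v_{4} + v_{6} + v_{7} = 0  →  sig = (4;())
  P={1,4,5,7}:  v_{1} + v_{4} + v_{5} + v_{7} = v_{2}  →  sig = (4;(1))

Signatures (|P|; sorted positive RHS coefficients), sorted:
    |P|=2: 3 collections, coeffs (), (1), (1)
    |P|=4: 2 collections, coeffs (), (1)


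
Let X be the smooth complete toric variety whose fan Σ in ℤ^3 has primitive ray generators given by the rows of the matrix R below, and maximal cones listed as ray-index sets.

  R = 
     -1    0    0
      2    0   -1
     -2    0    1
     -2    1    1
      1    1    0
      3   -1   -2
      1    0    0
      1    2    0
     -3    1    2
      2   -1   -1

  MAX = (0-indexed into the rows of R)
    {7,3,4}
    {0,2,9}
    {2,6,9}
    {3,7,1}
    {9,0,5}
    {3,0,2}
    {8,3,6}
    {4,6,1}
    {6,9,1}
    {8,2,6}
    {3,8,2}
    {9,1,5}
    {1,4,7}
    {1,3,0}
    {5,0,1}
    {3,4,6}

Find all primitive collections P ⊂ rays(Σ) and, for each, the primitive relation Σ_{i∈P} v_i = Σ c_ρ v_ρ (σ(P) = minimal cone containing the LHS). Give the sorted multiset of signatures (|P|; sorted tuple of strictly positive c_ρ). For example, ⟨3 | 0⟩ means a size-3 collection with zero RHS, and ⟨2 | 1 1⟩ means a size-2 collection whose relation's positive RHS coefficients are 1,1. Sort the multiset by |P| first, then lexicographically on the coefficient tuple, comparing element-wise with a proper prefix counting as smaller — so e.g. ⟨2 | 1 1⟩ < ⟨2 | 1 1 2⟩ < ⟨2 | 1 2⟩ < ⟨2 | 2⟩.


The 25 primitive collections of Σ (r=10, n=3):

  • {0,6}:  v_{0} + v_{6} = 0  so sig = ⟨2 | 0⟩
  • {1,2}:  v_{1} + v_{2} = 0  so sig = ⟨2 | 0⟩
  • {3,9}:  v_{3} + v_{9} = 0  so sig = ⟨2 | 0⟩
  • {5,8}:  v_{5} + v_{8} = 0  so sig = ⟨2 | 0⟩
  • {0,4}:  v_{0} + v_{4} = v_{1} + v_{3}  so sig = ⟨2 | 1 1⟩
  • {0,8}:  v_{0} + v_{8} = v_{2} + v_{3}  so sig = ⟨2 | 1 1⟩
  • {1,8}:  v_{1} + v_{8} = v_{3} + v_{6}  so sig = ⟨2 | 1 1⟩
  • {2,4}:  v_{2} + v_{4} = v_{3} + v_{6}  so sig = ⟨2 | 1 1⟩
  • {2,5}:  v_{2} + v_{5} = v_{0} + v_{9}  so sig = ⟨2 | 1 1⟩
  • {2,7}:  v_{2} + v_{7} = v_{3} + v_{4}  so sig = ⟨2 | 1 1⟩
  • {3,5}:  v_{3} + v_{5} = v_{0} + v_{1}  so sig = ⟨2 | 1 1⟩
  • {4,9}:  v_{4} + v_{9} = v_{1} + v_{6}  so sig = ⟨2 | 1 1⟩
  • {5,6}:  v_{5} + v_{6} = v_{1} + v_{9}  so sig = ⟨2 | 1 1⟩
  • {7,9}:  v_{7} + v_{9} = v_{1} + v_{4}  so sig = ⟨2 | 1 1⟩
  • {8,9}:  v_{8} + v_{9} = v_{2} + v_{6}  so sig = ⟨2 | 1 1⟩
  • {7,8}:  v_{7} + v_{8} = 2·v_{3} + v_{4} + v_{6}  so sig = ⟨2 | 1 1 2⟩
  • {5,7}:  v_{5} + v_{7} = 3·v_{1} + v_{3}  so sig = ⟨2 | 1 3⟩
  • {4,5}:  v_{4} + v_{5} = 2·v_{1}  so sig = ⟨2 | 2⟩
  • {6,7}:  v_{6} + v_{7} = 2·v_{4}  so sig = ⟨2 | 2⟩
  • {0,7}:  v_{0} + v_{7} = 2·v_{1} + 2·v_{3}  so sig = ⟨2 | 2 2⟩
  • {4,8}:  v_{4} + v_{8} = 2·v_{3} + 2·v_{6}  so sig = ⟨2 | 2 2⟩
  • {0,1,9}:  v_{0} + v_{1} + v_{9} = v_{5}  so sig = ⟨3 | 1⟩
  • {1,3,4}:  v_{1} + v_{3} + v_{4} = v_{7}  so sig = ⟨3 | 1⟩
  • {1,3,6}:  v_{1} + v_{3} + v_{6} = v_{4}  so sig = ⟨3 | 1⟩
  • {2,3,6}:  v_{2} + v_{3} + v_{6} = v_{8}  so sig = ⟨3 | 1⟩

Hence PRS(X_Σ) =
{ ⟨2 | 0⟩ ×4,  ⟨2 | 1 1⟩ ×11,  ⟨2 | 1 1 2⟩,  ⟨2 | 1 3⟩,  ⟨2 | 2⟩ ×2,  ⟨2 | 2 2⟩ ×2,  ⟨3 | 1⟩ ×4 }


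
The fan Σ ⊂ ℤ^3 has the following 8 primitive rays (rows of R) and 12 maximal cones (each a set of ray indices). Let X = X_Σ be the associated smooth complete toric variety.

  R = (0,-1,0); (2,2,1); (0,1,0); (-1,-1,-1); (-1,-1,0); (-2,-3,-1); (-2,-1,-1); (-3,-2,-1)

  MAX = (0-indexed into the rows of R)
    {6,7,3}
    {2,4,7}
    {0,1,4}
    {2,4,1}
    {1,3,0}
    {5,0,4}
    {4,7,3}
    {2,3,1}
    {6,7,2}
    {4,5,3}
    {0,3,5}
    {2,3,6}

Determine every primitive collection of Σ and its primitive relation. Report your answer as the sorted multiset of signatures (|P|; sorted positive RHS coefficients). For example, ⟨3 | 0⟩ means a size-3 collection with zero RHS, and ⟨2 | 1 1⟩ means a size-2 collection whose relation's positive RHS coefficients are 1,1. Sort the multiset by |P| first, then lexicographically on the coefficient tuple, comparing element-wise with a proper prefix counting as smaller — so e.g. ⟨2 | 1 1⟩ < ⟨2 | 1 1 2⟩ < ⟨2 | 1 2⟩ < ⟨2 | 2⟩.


|primitive collections| = 14. Relations:

  P={0,2}:  v_{0} + v_{2} = 0  ⇒ sig = ⟨2 | 0⟩
  P={1,5}:  v_{1} + v_{5} = v_{0}  ⇒ sig = ⟨2 | 1⟩
  P={1,6}:  v_{1} + v_{6} = v_{2}  ⇒ sig = ⟨2 | 1⟩
  P={4,6}:  v_{4} + v_{6} = v_{7}  ⇒ sig = ⟨2 | 1⟩
  P={0,6}:  v_{0} + v_{6} = v_{3} + v_{4}  ⇒ sig = ⟨2 | 1 1⟩
  P={1,7}:  v_{1} + v_{7} = v_{2} + v_{4}  ⇒ sig = ⟨2 | 1 1⟩
  P={2,5}:  v_{2} + v_{5} = v_{3} + v_{4}  ⇒ sig = ⟨2 | 1 1⟩
  P={0,7}:  v_{0} + v_{7} = v_{3} + 2·v_{4}  ⇒ sig = ⟨2 | 1 2⟩
  P={5,6}:  v_{5} + v_{6} = 2·v_{3} + 2·v_{4}  ⇒ sig = ⟨2 | 2 2⟩
  P={5,7}:  v_{5} + v_{7} = 2·v_{3} + 3·v_{4}  ⇒ sig = ⟨2 | 2 3⟩
  P={1,3,4}:  v_{1} + v_{3} + v_{4} = 0  ⇒ sig = ⟨3 | 0⟩
  P={0,3,4}:  v_{0} + v_{3} + v_{4} = v_{5}  ⇒ sig = ⟨3 | 1⟩
  P={2,3,4}:  v_{2} + v_{3} + v_{4} = v_{6}  ⇒ sig = ⟨3 | 1⟩
  P={2,3,7}:  v_{2} + v_{3} + v_{7} = 2·v_{6}  ⇒ sig = ⟨3 | 2⟩

Hence PRS(X_Σ) =
{ ⟨2 | 0⟩,  ⟨2 | 1⟩ ×3,  ⟨2 | 1 1⟩ ×3,  ⟨2 | 1 2⟩,  ⟨2 | 2 2⟩,  ⟨2 | 2 3⟩,  ⟨3 | 0⟩,  ⟨3 | 1⟩ ×2,  ⟨3 | 2⟩ }


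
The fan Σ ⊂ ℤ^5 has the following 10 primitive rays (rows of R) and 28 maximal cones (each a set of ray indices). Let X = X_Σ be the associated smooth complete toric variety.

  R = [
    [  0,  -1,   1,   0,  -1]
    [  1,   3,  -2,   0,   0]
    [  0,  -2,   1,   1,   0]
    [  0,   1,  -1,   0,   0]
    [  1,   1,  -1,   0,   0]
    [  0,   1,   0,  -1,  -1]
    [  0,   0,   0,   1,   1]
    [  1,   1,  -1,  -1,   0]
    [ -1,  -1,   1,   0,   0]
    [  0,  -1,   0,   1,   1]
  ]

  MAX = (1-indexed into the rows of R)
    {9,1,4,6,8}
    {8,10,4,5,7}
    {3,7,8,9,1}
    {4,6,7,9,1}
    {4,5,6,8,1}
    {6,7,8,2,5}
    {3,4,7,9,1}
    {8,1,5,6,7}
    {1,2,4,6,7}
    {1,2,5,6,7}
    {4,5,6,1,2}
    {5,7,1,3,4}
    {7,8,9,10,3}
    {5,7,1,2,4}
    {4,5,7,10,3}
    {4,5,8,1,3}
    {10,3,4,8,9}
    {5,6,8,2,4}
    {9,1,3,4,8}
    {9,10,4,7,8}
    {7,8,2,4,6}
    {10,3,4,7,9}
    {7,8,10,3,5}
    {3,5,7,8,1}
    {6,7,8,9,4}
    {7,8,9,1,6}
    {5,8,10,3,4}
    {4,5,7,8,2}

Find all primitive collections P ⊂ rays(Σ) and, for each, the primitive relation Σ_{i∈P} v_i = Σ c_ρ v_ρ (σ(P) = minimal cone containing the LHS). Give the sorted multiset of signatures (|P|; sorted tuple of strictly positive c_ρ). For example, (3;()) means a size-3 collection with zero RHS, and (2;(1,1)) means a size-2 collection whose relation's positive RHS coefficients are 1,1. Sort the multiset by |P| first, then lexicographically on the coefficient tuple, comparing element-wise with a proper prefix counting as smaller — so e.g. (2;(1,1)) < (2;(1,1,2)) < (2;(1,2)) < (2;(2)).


Minimal non-faces — 11 found among 10 rays, 28 max cones:

  {5,9}:  v_{5} + v_{9} = 0 — sig = (2;())
  {6,10}:  v_{6} + v_{10} = 0 — sig = (2;())
  {1,10}:  v_{1} + v_{10} = v_{3} — sig = (2;(1))
  {3,6}:  v_{3} + v_{6} = v_{1} — sig = (2;(1))
  {2,9}:  v_{2} + v_{9} = v_{4} + v_{6} + v_{7} — sig = (2;(1,1,1))
  {2,10}:  v_{2} + v_{10} = v_{4} + v_{5} + v_{7} — sig = (2;(1,1,1))
  {2,3}:  v_{2} + v_{3} = v_{1} + v_{4} + v_{5} + v_{7} — sig = (2;(1,1,1,1))
  {1,2,8}:  v_{1} + v_{2} + v_{8} = 2·v_{5} + v_{6} — sig = (3;(1,2))
  {1,4,7,8}:  v_{1} + v_{4} + v_{7} + v_{8} = v_{5} — sig = (4;(1))
  {4,5,6,7}:  v_{4} + v_{5} + v_{6} + v_{7} = v_{2} — sig = (4;(1))
  {3,4,7,8}:  v_{3} + v_{4} + v_{7} + v_{8} = v_{5} + v_{10} — sig = (4;(1,1))

Sorted signature multiset PRS(X):
    |P|=2: 7 collections, coeffs (), (), (1), (1), (1,1,1), (1,1,1), (1,1,1,1)
    |P|=3: 1 collection, coeffs (1,2)
    |P|=4: 3 collections, coeffs (1), (1), (1,1)


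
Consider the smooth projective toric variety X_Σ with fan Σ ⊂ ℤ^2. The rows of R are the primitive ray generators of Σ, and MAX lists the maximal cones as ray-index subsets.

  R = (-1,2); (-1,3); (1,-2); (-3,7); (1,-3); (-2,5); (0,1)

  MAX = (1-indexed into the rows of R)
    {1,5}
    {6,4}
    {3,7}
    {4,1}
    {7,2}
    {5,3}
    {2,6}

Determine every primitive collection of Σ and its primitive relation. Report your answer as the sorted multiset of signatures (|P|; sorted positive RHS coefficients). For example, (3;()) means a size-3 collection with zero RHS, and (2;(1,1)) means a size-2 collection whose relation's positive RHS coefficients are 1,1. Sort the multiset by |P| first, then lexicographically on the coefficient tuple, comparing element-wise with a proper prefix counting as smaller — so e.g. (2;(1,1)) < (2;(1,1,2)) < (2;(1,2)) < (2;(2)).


14 minimal non-faces of Δ(Σ) (on 7 rays):

  P = {1,3}:  v_{1} + v_{3} = 0  so sig = (2;())
  P = {2,5}:  v_{2} + v_{5} = 0  so sig = (2;())
  P = {1,2}:  v_{1} + v_{2} = v_{6}  so sig = (2;(1))
  P = {1,6}:  v_{1} + v_{6} = v_{4}  so sig = (2;(1))
  P = {1,7}:  v_{1} + v_{7} = v_{2}  so sig = (2;(1))
  P = {2,3}:  v_{2} + v_{3} = v_{7}  so sig = (2;(1))
  P = {3,4}:  v_{3} + v_{4} = v_{6}  so sig = (2;(1))
  P = {3,6}:  v_{3} + v_{6} = v_{2}  so sig = (2;(1))
  P = {5,6}:  v_{5} + v_{6} = v_{1}  so sig = (2;(1))
  P = {5,7}:  v_{5} + v_{7} = v_{3}  so sig = (2;(1))
  P = {4,7}:  v_{4} + v_{7} = v_{2} + v_{6}  so sig = (2;(1,1))
  P = {2,4}:  v_{2} + v_{4} = 2·v_{6}  so sig = (2;(2))
  P = {4,5}:  v_{4} + v_{5} = 2·v_{1}  so sig = (2;(2))
  P = {6,7}:  v_{6} + v_{7} = 2·v_{2}  so sig = (2;(2))

Hence PRS(X_Σ) =
{ (2;()) ×2,  (2;(1)) ×8,  (2;(1,1)),  (2;(2)) ×3 }


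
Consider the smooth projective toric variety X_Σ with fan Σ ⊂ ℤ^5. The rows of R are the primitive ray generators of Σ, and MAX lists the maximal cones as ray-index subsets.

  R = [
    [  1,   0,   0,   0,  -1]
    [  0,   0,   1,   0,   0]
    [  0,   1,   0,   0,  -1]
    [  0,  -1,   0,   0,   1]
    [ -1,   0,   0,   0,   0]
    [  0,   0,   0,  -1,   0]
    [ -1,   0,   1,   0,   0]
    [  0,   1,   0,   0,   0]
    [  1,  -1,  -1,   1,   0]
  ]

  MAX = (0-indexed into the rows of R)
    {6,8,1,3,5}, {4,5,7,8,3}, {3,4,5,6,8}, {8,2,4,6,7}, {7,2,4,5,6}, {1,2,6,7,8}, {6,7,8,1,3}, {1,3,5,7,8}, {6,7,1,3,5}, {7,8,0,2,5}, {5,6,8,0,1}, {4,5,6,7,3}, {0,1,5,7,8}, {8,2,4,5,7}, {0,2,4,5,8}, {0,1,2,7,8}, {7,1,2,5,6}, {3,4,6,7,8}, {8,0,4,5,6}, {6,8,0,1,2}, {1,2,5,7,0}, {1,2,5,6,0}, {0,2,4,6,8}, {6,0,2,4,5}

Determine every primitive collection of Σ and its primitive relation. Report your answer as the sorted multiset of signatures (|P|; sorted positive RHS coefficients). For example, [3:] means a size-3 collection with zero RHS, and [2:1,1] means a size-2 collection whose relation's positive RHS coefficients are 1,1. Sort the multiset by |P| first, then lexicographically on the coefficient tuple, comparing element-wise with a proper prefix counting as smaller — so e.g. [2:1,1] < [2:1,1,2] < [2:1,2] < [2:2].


Δ(Σ) — 9 vertices, 8 min non-faces:

  • {2,3}:  v_{2} + v_{3} = 0 — sig = [2:]
  • {1,4}:  v_{1} + v_{4} = v_{6} — sig = [2:1]
  • {0,3}:  v_{0} + v_{3} = v_{1} + v_{5} + v_{8} — sig = [2:1,1,1]
  • {0,4,7}:  v_{0} + v_{4} + v_{7} = v_{2} — sig = [3:1]
  • {0,6,7}:  v_{0} + v_{6} + v_{7} = v_{1} + v_{2} — sig = [3:1,1]
  • {5,6,7,8}:  v_{5} + v_{6} + v_{7} + v_{8} = 0 — sig = [4:]
  • {1,2,5,8}:  v_{1} + v_{2} + v_{5} + v_{8} = v_{0} — sig = [4:1]
  • {2,5,6,8}:  v_{2} + v_{5} + v_{6} + v_{8} = v_{0} + v_{4} — sig = [4:1,1]

Hence PRS(X_Σ) =
    |P|=2: 3 collections, coeffs (), (1), (1,1,1)
    |P|=3: 2 collections, coeffs (1), (1,1)
    |P|=4: 3 collections, coeffs (), (1), (1,1)
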